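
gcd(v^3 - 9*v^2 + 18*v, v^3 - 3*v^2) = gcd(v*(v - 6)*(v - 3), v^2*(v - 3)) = v^2 - 3*v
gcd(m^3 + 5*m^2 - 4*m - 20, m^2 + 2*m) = m + 2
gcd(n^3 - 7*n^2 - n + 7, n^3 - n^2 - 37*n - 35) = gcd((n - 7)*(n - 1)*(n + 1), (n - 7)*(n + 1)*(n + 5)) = n^2 - 6*n - 7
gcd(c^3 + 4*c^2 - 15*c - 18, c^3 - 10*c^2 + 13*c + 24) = c^2 - 2*c - 3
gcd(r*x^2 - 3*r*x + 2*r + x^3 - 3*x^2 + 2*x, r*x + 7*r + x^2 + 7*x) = r + x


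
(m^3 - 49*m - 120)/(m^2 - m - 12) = (m^2 - 3*m - 40)/(m - 4)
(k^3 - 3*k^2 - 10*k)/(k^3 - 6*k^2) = (k^2 - 3*k - 10)/(k*(k - 6))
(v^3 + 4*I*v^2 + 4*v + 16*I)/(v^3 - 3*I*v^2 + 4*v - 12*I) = (v + 4*I)/(v - 3*I)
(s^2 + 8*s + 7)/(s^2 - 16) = (s^2 + 8*s + 7)/(s^2 - 16)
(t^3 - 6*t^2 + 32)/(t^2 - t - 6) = (t^2 - 8*t + 16)/(t - 3)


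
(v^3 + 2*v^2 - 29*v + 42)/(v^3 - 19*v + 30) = (v + 7)/(v + 5)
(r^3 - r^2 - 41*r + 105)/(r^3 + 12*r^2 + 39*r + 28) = (r^2 - 8*r + 15)/(r^2 + 5*r + 4)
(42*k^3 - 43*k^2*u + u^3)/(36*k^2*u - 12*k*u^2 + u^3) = (-7*k^2 + 6*k*u + u^2)/(u*(-6*k + u))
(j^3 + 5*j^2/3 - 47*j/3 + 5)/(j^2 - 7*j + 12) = (3*j^2 + 14*j - 5)/(3*(j - 4))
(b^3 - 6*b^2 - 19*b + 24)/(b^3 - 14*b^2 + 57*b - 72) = (b^2 + 2*b - 3)/(b^2 - 6*b + 9)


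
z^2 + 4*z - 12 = (z - 2)*(z + 6)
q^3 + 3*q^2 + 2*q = q*(q + 1)*(q + 2)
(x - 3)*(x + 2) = x^2 - x - 6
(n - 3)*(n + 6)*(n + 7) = n^3 + 10*n^2 + 3*n - 126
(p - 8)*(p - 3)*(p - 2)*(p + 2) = p^4 - 11*p^3 + 20*p^2 + 44*p - 96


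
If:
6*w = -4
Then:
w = -2/3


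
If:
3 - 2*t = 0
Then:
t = 3/2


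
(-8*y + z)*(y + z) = -8*y^2 - 7*y*z + z^2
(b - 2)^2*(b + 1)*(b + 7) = b^4 + 4*b^3 - 21*b^2 + 4*b + 28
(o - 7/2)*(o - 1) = o^2 - 9*o/2 + 7/2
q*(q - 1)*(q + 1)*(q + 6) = q^4 + 6*q^3 - q^2 - 6*q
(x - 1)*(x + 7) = x^2 + 6*x - 7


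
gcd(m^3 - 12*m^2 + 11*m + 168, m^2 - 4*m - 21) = m^2 - 4*m - 21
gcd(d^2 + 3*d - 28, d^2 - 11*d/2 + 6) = d - 4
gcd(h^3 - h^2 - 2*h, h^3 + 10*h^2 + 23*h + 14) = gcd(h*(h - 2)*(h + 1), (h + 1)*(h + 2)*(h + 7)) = h + 1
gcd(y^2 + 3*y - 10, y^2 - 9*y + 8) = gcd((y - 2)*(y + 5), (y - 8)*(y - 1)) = 1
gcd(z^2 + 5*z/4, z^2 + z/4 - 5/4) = z + 5/4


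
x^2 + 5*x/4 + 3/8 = (x + 1/2)*(x + 3/4)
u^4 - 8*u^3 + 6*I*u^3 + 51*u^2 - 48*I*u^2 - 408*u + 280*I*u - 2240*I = (u - 8)*(u - 7*I)*(u + 5*I)*(u + 8*I)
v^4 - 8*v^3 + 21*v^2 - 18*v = v*(v - 3)^2*(v - 2)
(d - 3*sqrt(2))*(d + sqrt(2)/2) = d^2 - 5*sqrt(2)*d/2 - 3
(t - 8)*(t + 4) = t^2 - 4*t - 32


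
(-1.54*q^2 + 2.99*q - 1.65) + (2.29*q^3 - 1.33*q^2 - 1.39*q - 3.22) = 2.29*q^3 - 2.87*q^2 + 1.6*q - 4.87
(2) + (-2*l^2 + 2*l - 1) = -2*l^2 + 2*l + 1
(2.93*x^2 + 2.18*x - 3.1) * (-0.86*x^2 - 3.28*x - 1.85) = -2.5198*x^4 - 11.4852*x^3 - 9.9049*x^2 + 6.135*x + 5.735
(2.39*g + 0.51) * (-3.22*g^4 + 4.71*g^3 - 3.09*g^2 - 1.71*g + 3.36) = -7.6958*g^5 + 9.6147*g^4 - 4.983*g^3 - 5.6628*g^2 + 7.1583*g + 1.7136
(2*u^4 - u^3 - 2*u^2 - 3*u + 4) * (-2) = -4*u^4 + 2*u^3 + 4*u^2 + 6*u - 8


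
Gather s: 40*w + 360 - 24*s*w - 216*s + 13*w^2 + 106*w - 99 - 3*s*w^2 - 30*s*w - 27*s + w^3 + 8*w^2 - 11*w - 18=s*(-3*w^2 - 54*w - 243) + w^3 + 21*w^2 + 135*w + 243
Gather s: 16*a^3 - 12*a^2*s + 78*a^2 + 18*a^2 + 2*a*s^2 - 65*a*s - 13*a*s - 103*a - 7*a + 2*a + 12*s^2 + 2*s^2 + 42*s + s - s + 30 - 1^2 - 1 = 16*a^3 + 96*a^2 - 108*a + s^2*(2*a + 14) + s*(-12*a^2 - 78*a + 42) + 28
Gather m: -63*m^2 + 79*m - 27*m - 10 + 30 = -63*m^2 + 52*m + 20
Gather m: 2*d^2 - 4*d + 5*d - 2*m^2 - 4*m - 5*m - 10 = 2*d^2 + d - 2*m^2 - 9*m - 10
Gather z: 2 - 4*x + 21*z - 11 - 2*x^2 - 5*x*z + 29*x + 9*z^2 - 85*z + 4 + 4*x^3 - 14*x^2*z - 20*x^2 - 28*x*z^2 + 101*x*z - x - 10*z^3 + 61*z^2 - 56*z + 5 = 4*x^3 - 22*x^2 + 24*x - 10*z^3 + z^2*(70 - 28*x) + z*(-14*x^2 + 96*x - 120)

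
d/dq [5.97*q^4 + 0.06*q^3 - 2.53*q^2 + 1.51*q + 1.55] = 23.88*q^3 + 0.18*q^2 - 5.06*q + 1.51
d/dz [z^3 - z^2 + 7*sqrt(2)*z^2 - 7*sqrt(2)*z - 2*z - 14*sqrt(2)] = 3*z^2 - 2*z + 14*sqrt(2)*z - 7*sqrt(2) - 2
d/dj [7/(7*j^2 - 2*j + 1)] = 14*(1 - 7*j)/(7*j^2 - 2*j + 1)^2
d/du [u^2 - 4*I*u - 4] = 2*u - 4*I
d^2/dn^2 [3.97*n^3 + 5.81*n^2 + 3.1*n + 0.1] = 23.82*n + 11.62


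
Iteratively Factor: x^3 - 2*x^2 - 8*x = (x - 4)*(x^2 + 2*x) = (x - 4)*(x + 2)*(x)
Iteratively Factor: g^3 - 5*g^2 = (g)*(g^2 - 5*g) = g^2*(g - 5)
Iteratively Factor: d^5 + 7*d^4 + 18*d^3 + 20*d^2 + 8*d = (d + 2)*(d^4 + 5*d^3 + 8*d^2 + 4*d) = d*(d + 2)*(d^3 + 5*d^2 + 8*d + 4) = d*(d + 2)^2*(d^2 + 3*d + 2) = d*(d + 2)^3*(d + 1)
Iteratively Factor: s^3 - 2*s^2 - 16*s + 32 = (s + 4)*(s^2 - 6*s + 8) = (s - 2)*(s + 4)*(s - 4)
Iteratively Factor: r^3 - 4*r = (r + 2)*(r^2 - 2*r) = (r - 2)*(r + 2)*(r)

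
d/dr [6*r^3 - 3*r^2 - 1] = 6*r*(3*r - 1)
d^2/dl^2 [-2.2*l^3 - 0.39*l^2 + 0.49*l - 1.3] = -13.2*l - 0.78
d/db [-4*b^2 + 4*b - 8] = 4 - 8*b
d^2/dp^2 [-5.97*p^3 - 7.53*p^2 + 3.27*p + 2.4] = -35.82*p - 15.06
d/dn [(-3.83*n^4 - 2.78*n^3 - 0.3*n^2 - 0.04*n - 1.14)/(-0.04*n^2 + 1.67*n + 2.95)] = (0.3064*n^5 - 19.0771*n^4 - 54.4792*n^3 - 25.1056*n^2 - 1.8612*n + 1.7858)/(0.0016*n^4 - 0.1336*n^3 + 2.5529*n^2 + 9.853*n + 8.7025)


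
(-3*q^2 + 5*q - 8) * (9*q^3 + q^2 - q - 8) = -27*q^5 + 42*q^4 - 64*q^3 + 11*q^2 - 32*q + 64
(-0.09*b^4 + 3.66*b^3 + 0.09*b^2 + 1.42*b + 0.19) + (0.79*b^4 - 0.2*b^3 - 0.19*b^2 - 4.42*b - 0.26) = 0.7*b^4 + 3.46*b^3 - 0.1*b^2 - 3.0*b - 0.07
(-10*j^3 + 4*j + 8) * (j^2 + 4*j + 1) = -10*j^5 - 40*j^4 - 6*j^3 + 24*j^2 + 36*j + 8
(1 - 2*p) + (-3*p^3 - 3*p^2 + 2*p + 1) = -3*p^3 - 3*p^2 + 2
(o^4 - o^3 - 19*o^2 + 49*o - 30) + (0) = o^4 - o^3 - 19*o^2 + 49*o - 30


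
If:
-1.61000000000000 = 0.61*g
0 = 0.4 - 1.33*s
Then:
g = -2.64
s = 0.30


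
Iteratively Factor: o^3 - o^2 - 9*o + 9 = (o - 3)*(o^2 + 2*o - 3) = (o - 3)*(o - 1)*(o + 3)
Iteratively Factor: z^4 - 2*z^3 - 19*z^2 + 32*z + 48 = (z - 4)*(z^3 + 2*z^2 - 11*z - 12) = (z - 4)*(z - 3)*(z^2 + 5*z + 4) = (z - 4)*(z - 3)*(z + 1)*(z + 4)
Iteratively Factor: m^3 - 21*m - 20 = (m - 5)*(m^2 + 5*m + 4) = (m - 5)*(m + 1)*(m + 4)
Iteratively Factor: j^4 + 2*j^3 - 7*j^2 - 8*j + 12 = (j - 2)*(j^3 + 4*j^2 + j - 6) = (j - 2)*(j + 2)*(j^2 + 2*j - 3) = (j - 2)*(j + 2)*(j + 3)*(j - 1)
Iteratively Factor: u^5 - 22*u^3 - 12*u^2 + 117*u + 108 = (u - 3)*(u^4 + 3*u^3 - 13*u^2 - 51*u - 36) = (u - 3)*(u + 3)*(u^3 - 13*u - 12) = (u - 3)*(u + 1)*(u + 3)*(u^2 - u - 12) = (u - 4)*(u - 3)*(u + 1)*(u + 3)*(u + 3)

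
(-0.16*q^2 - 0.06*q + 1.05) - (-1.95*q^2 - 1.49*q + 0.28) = 1.79*q^2 + 1.43*q + 0.77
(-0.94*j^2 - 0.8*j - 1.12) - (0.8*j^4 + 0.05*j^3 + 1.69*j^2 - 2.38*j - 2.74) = -0.8*j^4 - 0.05*j^3 - 2.63*j^2 + 1.58*j + 1.62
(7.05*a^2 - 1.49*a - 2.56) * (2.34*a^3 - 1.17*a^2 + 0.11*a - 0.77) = 16.497*a^5 - 11.7351*a^4 - 3.4716*a^3 - 2.5972*a^2 + 0.8657*a + 1.9712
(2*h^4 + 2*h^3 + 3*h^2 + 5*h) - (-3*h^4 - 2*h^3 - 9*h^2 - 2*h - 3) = 5*h^4 + 4*h^3 + 12*h^2 + 7*h + 3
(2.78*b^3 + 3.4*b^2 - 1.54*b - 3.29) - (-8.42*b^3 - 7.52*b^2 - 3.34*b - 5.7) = 11.2*b^3 + 10.92*b^2 + 1.8*b + 2.41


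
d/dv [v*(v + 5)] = 2*v + 5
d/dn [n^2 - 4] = 2*n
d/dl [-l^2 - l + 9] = -2*l - 1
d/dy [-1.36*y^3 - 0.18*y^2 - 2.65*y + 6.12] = -4.08*y^2 - 0.36*y - 2.65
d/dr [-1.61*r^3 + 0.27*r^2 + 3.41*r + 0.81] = -4.83*r^2 + 0.54*r + 3.41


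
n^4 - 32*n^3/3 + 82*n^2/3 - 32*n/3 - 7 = (n - 7)*(n - 3)*(n - 1)*(n + 1/3)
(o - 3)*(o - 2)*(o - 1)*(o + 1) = o^4 - 5*o^3 + 5*o^2 + 5*o - 6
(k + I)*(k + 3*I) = k^2 + 4*I*k - 3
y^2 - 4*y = y*(y - 4)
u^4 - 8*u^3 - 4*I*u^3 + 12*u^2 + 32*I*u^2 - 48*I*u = u*(u - 6)*(u - 2)*(u - 4*I)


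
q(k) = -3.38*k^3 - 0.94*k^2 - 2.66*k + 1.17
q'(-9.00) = -807.08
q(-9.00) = 2412.99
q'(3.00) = -99.56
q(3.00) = -106.53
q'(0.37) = -4.74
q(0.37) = -0.11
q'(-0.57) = -4.88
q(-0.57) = 3.01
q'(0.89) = -12.37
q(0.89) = -4.32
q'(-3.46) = -117.55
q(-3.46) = 139.13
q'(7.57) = -597.96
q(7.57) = -1539.07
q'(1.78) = -38.13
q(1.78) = -25.61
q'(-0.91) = -9.35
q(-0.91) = 5.36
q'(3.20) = -112.51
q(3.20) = -127.72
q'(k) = -10.14*k^2 - 1.88*k - 2.66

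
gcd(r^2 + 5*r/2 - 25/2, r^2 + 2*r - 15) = r + 5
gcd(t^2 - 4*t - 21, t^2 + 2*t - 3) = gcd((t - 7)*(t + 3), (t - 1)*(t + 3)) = t + 3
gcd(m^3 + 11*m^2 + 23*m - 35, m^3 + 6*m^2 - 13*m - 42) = m + 7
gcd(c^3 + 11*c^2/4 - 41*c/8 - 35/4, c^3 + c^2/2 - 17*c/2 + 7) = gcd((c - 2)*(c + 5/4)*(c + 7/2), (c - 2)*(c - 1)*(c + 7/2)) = c^2 + 3*c/2 - 7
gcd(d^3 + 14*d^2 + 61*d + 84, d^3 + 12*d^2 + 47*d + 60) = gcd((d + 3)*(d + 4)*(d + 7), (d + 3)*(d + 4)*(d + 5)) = d^2 + 7*d + 12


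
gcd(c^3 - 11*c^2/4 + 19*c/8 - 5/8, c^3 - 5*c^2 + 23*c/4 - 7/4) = c^2 - 3*c/2 + 1/2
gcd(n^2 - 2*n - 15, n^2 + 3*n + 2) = 1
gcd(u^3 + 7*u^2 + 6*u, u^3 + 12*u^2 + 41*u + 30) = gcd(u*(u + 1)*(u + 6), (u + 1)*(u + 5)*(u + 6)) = u^2 + 7*u + 6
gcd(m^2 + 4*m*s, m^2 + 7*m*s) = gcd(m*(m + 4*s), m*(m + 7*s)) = m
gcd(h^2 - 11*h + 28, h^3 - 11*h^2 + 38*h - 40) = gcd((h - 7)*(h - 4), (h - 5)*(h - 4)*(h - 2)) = h - 4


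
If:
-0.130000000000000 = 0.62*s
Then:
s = -0.21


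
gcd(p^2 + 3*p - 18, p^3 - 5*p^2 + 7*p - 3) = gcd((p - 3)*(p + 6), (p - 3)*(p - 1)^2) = p - 3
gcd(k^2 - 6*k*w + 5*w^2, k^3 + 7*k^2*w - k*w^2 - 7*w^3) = -k + w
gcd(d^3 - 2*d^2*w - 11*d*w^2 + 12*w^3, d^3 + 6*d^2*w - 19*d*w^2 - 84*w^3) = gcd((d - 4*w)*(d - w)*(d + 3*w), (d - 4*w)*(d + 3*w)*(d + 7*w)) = -d^2 + d*w + 12*w^2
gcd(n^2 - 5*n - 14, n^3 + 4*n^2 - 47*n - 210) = n - 7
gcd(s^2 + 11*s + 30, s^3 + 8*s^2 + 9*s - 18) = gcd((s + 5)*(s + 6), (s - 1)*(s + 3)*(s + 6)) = s + 6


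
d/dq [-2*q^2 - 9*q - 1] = -4*q - 9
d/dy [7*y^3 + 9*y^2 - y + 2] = 21*y^2 + 18*y - 1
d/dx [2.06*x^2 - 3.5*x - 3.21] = 4.12*x - 3.5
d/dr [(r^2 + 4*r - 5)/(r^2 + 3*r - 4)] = -1/(r^2 + 8*r + 16)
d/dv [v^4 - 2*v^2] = 4*v*(v^2 - 1)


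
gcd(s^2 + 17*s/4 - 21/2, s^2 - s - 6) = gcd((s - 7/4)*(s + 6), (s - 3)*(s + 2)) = 1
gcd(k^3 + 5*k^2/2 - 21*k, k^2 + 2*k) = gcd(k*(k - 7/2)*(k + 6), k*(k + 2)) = k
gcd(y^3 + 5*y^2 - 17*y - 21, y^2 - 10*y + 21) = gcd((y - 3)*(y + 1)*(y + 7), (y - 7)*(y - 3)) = y - 3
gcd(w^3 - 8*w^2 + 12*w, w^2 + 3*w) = w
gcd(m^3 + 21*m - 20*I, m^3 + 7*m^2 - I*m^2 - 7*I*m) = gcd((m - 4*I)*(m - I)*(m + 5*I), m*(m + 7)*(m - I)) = m - I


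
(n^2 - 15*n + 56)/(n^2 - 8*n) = (n - 7)/n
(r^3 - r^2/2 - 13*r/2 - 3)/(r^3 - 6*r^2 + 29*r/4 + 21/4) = 2*(r + 2)/(2*r - 7)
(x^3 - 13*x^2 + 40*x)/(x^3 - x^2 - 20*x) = (x - 8)/(x + 4)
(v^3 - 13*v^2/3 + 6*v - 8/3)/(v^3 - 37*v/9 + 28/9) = 3*(v - 2)/(3*v + 7)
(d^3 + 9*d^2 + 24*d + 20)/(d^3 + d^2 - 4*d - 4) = (d^2 + 7*d + 10)/(d^2 - d - 2)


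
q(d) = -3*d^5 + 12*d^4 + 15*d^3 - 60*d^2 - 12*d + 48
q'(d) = -15*d^4 + 48*d^3 + 45*d^2 - 120*d - 12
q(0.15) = 44.91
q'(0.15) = -28.83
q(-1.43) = -33.28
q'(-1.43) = 48.53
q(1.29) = -12.61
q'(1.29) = -30.41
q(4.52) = -498.03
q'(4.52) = -1463.47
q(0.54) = 27.27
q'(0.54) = -57.40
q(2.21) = 18.44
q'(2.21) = 102.87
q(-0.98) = 1.80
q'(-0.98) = 89.81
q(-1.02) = -1.80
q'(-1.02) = 90.04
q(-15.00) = 2821728.00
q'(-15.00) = -909462.00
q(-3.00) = 840.00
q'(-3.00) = -1758.00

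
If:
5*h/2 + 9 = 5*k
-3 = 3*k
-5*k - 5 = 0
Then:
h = -28/5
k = -1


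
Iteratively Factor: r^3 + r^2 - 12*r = (r + 4)*(r^2 - 3*r) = (r - 3)*(r + 4)*(r)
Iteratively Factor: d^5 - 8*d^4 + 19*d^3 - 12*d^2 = (d - 4)*(d^4 - 4*d^3 + 3*d^2) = d*(d - 4)*(d^3 - 4*d^2 + 3*d) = d*(d - 4)*(d - 3)*(d^2 - d) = d*(d - 4)*(d - 3)*(d - 1)*(d)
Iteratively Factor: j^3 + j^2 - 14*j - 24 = (j + 3)*(j^2 - 2*j - 8) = (j - 4)*(j + 3)*(j + 2)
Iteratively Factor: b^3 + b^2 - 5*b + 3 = (b - 1)*(b^2 + 2*b - 3) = (b - 1)^2*(b + 3)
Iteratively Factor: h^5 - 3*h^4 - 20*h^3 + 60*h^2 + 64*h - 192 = (h + 2)*(h^4 - 5*h^3 - 10*h^2 + 80*h - 96) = (h - 3)*(h + 2)*(h^3 - 2*h^2 - 16*h + 32) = (h - 3)*(h - 2)*(h + 2)*(h^2 - 16) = (h - 4)*(h - 3)*(h - 2)*(h + 2)*(h + 4)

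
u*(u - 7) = u^2 - 7*u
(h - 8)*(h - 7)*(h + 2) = h^3 - 13*h^2 + 26*h + 112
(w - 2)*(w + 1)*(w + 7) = w^3 + 6*w^2 - 9*w - 14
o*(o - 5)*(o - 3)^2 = o^4 - 11*o^3 + 39*o^2 - 45*o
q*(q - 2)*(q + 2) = q^3 - 4*q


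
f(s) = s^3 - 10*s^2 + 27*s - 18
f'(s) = 3*s^2 - 20*s + 27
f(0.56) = -5.84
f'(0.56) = 16.74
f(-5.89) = -728.29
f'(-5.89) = 248.88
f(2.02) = 3.98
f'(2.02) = -1.16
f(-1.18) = -65.43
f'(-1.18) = 54.78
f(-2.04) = -123.19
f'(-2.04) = 80.28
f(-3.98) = -346.91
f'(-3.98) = 154.12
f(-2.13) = -130.54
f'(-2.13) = 83.21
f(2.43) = 2.91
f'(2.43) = -3.89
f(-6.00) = -756.00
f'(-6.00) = 255.00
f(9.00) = 144.00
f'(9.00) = 90.00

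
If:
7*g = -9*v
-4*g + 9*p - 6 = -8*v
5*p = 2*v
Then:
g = -135/293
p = 42/293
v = 105/293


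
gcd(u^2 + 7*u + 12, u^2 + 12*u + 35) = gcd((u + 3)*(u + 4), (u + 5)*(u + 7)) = 1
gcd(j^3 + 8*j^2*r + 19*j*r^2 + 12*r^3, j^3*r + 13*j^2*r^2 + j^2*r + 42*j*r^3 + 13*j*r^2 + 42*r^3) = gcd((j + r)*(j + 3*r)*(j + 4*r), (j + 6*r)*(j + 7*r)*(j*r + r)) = 1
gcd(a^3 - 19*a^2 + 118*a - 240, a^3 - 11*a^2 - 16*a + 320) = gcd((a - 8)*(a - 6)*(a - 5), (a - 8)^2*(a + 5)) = a - 8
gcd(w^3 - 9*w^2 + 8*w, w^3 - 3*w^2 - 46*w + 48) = w^2 - 9*w + 8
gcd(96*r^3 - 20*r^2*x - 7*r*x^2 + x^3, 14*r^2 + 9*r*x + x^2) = 1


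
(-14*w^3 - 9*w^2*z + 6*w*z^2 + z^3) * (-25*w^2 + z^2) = 350*w^5 + 225*w^4*z - 164*w^3*z^2 - 34*w^2*z^3 + 6*w*z^4 + z^5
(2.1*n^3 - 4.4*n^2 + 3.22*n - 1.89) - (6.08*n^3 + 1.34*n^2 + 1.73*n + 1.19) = -3.98*n^3 - 5.74*n^2 + 1.49*n - 3.08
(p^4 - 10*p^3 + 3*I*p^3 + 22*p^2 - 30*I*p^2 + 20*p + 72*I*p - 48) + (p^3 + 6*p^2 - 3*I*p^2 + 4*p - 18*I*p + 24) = p^4 - 9*p^3 + 3*I*p^3 + 28*p^2 - 33*I*p^2 + 24*p + 54*I*p - 24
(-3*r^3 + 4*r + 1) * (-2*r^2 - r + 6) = 6*r^5 + 3*r^4 - 26*r^3 - 6*r^2 + 23*r + 6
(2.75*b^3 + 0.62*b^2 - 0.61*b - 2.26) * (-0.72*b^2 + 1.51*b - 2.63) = -1.98*b^5 + 3.7061*b^4 - 5.8571*b^3 - 0.9245*b^2 - 1.8083*b + 5.9438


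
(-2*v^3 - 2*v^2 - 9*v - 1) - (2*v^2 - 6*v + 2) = -2*v^3 - 4*v^2 - 3*v - 3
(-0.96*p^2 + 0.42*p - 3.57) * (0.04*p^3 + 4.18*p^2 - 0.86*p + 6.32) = -0.0384*p^5 - 3.996*p^4 + 2.4384*p^3 - 21.351*p^2 + 5.7246*p - 22.5624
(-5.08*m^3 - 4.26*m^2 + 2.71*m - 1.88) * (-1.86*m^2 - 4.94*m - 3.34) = 9.4488*m^5 + 33.0188*m^4 + 32.971*m^3 + 4.3378*m^2 + 0.235800000000001*m + 6.2792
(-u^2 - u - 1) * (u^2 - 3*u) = -u^4 + 2*u^3 + 2*u^2 + 3*u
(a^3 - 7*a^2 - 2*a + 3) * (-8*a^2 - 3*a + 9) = -8*a^5 + 53*a^4 + 46*a^3 - 81*a^2 - 27*a + 27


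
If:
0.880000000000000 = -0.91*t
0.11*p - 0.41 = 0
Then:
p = 3.73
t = -0.97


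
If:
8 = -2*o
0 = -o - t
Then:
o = -4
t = 4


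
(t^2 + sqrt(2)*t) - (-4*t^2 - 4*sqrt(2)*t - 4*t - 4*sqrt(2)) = 5*t^2 + 4*t + 5*sqrt(2)*t + 4*sqrt(2)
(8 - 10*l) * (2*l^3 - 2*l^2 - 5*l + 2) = -20*l^4 + 36*l^3 + 34*l^2 - 60*l + 16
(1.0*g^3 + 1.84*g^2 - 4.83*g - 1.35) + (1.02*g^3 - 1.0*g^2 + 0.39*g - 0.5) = 2.02*g^3 + 0.84*g^2 - 4.44*g - 1.85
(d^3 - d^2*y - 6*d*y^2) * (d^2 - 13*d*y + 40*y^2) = d^5 - 14*d^4*y + 47*d^3*y^2 + 38*d^2*y^3 - 240*d*y^4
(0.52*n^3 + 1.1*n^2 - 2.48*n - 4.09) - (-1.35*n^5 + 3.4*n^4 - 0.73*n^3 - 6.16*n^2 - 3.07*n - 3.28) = 1.35*n^5 - 3.4*n^4 + 1.25*n^3 + 7.26*n^2 + 0.59*n - 0.81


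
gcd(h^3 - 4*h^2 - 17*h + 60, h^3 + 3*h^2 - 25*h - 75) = h - 5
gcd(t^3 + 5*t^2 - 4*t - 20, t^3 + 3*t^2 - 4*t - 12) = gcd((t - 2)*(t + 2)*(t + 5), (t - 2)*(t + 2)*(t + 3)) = t^2 - 4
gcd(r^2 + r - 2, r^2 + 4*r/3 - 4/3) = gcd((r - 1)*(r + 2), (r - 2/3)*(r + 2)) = r + 2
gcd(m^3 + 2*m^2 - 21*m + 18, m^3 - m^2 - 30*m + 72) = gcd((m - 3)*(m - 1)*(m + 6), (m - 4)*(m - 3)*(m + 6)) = m^2 + 3*m - 18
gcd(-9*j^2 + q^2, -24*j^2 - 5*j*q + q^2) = 3*j + q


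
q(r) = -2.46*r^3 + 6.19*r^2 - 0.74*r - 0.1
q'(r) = -7.38*r^2 + 12.38*r - 0.74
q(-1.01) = 9.50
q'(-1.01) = -20.77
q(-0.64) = 3.55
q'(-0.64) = -11.69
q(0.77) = 1.88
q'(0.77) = 4.42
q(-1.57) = 25.84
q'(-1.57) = -38.37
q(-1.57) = 25.84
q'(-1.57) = -38.37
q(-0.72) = 4.56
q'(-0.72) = -13.48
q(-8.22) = 1790.55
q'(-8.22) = -601.16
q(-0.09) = 0.02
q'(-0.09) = -1.91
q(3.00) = -13.03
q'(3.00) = -30.02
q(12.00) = -3368.50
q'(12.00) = -914.90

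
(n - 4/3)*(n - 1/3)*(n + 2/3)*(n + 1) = n^4 - 5*n^2/3 - 10*n/27 + 8/27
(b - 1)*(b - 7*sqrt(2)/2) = b^2 - 7*sqrt(2)*b/2 - b + 7*sqrt(2)/2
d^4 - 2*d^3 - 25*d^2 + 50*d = d*(d - 5)*(d - 2)*(d + 5)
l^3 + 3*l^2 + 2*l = l*(l + 1)*(l + 2)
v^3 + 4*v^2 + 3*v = v*(v + 1)*(v + 3)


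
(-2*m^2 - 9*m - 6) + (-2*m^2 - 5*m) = -4*m^2 - 14*m - 6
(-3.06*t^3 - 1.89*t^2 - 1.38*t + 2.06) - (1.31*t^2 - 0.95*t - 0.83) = -3.06*t^3 - 3.2*t^2 - 0.43*t + 2.89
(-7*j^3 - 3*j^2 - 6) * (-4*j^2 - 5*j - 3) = 28*j^5 + 47*j^4 + 36*j^3 + 33*j^2 + 30*j + 18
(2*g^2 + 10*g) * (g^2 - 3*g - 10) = 2*g^4 + 4*g^3 - 50*g^2 - 100*g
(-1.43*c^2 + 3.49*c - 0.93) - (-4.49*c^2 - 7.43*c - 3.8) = 3.06*c^2 + 10.92*c + 2.87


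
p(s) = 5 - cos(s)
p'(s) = sin(s)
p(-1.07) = 4.52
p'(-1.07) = -0.88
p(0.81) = 4.31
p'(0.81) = 0.72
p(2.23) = 5.61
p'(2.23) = 0.79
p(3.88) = 5.74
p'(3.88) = -0.67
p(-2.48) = 5.79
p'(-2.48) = -0.61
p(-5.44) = 4.33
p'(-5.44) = 0.75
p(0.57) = 4.16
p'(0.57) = 0.54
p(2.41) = 5.74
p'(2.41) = 0.67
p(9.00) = 5.91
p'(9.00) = 0.41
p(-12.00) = 4.16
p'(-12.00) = 0.54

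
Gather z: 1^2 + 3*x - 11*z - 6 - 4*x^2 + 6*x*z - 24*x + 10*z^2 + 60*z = -4*x^2 - 21*x + 10*z^2 + z*(6*x + 49) - 5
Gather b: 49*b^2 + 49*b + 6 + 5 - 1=49*b^2 + 49*b + 10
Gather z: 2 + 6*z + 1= 6*z + 3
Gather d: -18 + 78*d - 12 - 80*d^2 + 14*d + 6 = -80*d^2 + 92*d - 24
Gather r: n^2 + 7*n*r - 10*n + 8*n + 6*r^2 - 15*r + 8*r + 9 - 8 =n^2 - 2*n + 6*r^2 + r*(7*n - 7) + 1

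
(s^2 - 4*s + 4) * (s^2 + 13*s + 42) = s^4 + 9*s^3 - 6*s^2 - 116*s + 168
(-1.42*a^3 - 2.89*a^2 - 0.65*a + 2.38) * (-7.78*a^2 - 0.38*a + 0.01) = 11.0476*a^5 + 23.0238*a^4 + 6.141*a^3 - 18.2983*a^2 - 0.9109*a + 0.0238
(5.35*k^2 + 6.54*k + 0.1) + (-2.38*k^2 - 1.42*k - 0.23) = 2.97*k^2 + 5.12*k - 0.13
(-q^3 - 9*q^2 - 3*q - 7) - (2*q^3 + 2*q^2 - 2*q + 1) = -3*q^3 - 11*q^2 - q - 8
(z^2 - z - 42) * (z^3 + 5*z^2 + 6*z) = z^5 + 4*z^4 - 41*z^3 - 216*z^2 - 252*z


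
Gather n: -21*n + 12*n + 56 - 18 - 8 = 30 - 9*n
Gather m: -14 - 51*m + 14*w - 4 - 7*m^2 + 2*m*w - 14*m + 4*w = -7*m^2 + m*(2*w - 65) + 18*w - 18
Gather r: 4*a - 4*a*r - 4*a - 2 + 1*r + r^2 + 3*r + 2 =r^2 + r*(4 - 4*a)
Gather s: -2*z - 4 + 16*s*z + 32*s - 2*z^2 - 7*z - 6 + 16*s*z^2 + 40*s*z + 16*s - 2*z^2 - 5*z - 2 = s*(16*z^2 + 56*z + 48) - 4*z^2 - 14*z - 12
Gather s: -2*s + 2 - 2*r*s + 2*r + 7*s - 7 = 2*r + s*(5 - 2*r) - 5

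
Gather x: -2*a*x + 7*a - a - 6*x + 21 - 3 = 6*a + x*(-2*a - 6) + 18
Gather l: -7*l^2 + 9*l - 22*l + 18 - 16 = -7*l^2 - 13*l + 2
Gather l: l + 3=l + 3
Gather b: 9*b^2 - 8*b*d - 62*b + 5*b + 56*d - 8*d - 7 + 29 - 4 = 9*b^2 + b*(-8*d - 57) + 48*d + 18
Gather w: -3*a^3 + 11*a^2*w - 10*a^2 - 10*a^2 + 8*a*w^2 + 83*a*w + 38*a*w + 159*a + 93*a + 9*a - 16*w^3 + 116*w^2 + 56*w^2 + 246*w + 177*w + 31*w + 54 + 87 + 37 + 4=-3*a^3 - 20*a^2 + 261*a - 16*w^3 + w^2*(8*a + 172) + w*(11*a^2 + 121*a + 454) + 182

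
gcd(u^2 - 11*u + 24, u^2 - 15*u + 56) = u - 8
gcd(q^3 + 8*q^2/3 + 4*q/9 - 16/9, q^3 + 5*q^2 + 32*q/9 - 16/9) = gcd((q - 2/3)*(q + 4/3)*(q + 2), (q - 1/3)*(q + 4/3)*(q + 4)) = q + 4/3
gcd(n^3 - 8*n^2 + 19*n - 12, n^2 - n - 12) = n - 4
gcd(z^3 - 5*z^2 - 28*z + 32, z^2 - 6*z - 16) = z - 8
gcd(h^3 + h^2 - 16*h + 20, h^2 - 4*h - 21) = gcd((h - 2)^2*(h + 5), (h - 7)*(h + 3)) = 1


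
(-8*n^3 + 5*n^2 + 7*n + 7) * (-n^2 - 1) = 8*n^5 - 5*n^4 + n^3 - 12*n^2 - 7*n - 7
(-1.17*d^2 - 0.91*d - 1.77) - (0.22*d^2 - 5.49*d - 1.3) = -1.39*d^2 + 4.58*d - 0.47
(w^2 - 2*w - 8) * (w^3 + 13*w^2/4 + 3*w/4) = w^5 + 5*w^4/4 - 55*w^3/4 - 55*w^2/2 - 6*w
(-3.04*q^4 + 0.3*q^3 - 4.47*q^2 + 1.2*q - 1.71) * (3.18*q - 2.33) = -9.6672*q^5 + 8.0372*q^4 - 14.9136*q^3 + 14.2311*q^2 - 8.2338*q + 3.9843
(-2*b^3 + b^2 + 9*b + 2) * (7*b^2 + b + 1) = -14*b^5 + 5*b^4 + 62*b^3 + 24*b^2 + 11*b + 2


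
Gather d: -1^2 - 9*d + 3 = 2 - 9*d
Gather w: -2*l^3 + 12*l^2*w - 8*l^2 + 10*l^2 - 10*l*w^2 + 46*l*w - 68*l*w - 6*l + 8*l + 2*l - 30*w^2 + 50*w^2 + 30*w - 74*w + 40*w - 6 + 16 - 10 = -2*l^3 + 2*l^2 + 4*l + w^2*(20 - 10*l) + w*(12*l^2 - 22*l - 4)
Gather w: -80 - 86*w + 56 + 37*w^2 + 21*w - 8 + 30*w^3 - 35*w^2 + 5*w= 30*w^3 + 2*w^2 - 60*w - 32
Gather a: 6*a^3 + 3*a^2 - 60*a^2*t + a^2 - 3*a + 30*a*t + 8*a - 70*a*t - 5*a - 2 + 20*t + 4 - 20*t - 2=6*a^3 + a^2*(4 - 60*t) - 40*a*t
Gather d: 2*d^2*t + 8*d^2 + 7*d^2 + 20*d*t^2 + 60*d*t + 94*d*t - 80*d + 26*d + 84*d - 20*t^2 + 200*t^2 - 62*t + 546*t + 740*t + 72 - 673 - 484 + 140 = d^2*(2*t + 15) + d*(20*t^2 + 154*t + 30) + 180*t^2 + 1224*t - 945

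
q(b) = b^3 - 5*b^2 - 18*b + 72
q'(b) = 3*b^2 - 10*b - 18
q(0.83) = 54.19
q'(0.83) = -24.23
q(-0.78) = 82.52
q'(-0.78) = -8.37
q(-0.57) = 80.45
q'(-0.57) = -11.33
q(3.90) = -14.93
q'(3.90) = -11.37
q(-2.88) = 58.48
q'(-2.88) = 35.68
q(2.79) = 4.58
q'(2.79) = -22.55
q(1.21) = 44.67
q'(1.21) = -25.71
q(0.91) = 52.23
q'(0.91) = -24.62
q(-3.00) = 54.00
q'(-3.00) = 39.00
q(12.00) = 864.00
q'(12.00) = 294.00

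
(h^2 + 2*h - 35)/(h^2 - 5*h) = (h + 7)/h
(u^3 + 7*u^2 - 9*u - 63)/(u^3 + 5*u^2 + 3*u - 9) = (u^2 + 4*u - 21)/(u^2 + 2*u - 3)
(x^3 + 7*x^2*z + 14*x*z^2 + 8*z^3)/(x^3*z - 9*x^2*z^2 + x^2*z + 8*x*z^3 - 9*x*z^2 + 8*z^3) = (x^3 + 7*x^2*z + 14*x*z^2 + 8*z^3)/(z*(x^3 - 9*x^2*z + x^2 + 8*x*z^2 - 9*x*z + 8*z^2))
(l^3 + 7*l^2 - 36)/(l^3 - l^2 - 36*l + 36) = (l^2 + l - 6)/(l^2 - 7*l + 6)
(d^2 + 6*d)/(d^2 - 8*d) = (d + 6)/(d - 8)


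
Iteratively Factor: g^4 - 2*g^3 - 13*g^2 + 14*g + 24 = (g - 2)*(g^3 - 13*g - 12) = (g - 2)*(g + 1)*(g^2 - g - 12) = (g - 2)*(g + 1)*(g + 3)*(g - 4)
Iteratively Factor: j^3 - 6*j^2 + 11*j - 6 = (j - 1)*(j^2 - 5*j + 6) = (j - 2)*(j - 1)*(j - 3)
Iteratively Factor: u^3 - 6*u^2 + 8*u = (u - 4)*(u^2 - 2*u) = (u - 4)*(u - 2)*(u)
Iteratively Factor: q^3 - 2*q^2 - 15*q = (q)*(q^2 - 2*q - 15) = q*(q + 3)*(q - 5)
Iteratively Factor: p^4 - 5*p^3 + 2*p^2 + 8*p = (p)*(p^3 - 5*p^2 + 2*p + 8) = p*(p - 2)*(p^2 - 3*p - 4) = p*(p - 2)*(p + 1)*(p - 4)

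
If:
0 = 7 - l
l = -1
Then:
No Solution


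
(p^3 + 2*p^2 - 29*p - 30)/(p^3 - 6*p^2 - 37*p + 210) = (p + 1)/(p - 7)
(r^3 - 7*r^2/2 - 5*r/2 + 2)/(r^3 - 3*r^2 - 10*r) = (-2*r^3 + 7*r^2 + 5*r - 4)/(2*r*(-r^2 + 3*r + 10))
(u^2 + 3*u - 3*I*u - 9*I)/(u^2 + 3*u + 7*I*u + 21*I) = (u - 3*I)/(u + 7*I)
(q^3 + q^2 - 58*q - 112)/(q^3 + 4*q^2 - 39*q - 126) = (q^2 - 6*q - 16)/(q^2 - 3*q - 18)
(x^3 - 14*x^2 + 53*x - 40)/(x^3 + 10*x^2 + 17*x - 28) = (x^2 - 13*x + 40)/(x^2 + 11*x + 28)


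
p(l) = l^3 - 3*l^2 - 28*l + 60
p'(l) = 3*l^2 - 6*l - 28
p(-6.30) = -132.72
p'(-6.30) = 128.87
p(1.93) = 1.97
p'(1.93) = -28.41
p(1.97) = 0.84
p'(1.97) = -28.18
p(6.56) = 29.52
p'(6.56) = 61.74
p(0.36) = 49.58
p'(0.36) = -29.77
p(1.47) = 15.53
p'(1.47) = -30.34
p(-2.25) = 96.42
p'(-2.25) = 0.69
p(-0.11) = 63.04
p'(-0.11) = -27.30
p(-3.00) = 90.00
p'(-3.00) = 17.00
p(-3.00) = 90.00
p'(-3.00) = 17.00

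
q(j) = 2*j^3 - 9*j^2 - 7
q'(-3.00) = 108.00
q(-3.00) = -142.00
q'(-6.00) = 324.00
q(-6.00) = -763.00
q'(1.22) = -13.03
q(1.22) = -16.76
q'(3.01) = 0.18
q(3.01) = -34.00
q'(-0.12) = 2.25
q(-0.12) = -7.13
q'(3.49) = 10.26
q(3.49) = -31.60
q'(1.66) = -13.35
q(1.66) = -22.65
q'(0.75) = -10.12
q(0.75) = -11.22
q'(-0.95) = 22.52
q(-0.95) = -16.84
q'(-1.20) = 30.24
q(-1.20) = -23.42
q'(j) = 6*j^2 - 18*j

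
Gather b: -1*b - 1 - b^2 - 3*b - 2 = -b^2 - 4*b - 3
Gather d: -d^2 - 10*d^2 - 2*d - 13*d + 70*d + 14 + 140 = -11*d^2 + 55*d + 154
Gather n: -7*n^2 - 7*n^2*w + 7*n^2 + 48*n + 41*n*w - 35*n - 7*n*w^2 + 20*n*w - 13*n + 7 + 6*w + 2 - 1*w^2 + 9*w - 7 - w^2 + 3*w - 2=-7*n^2*w + n*(-7*w^2 + 61*w) - 2*w^2 + 18*w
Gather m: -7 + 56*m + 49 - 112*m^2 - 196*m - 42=-112*m^2 - 140*m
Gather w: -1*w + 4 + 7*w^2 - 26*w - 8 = 7*w^2 - 27*w - 4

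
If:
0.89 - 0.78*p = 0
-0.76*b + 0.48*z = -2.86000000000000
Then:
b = 0.631578947368421*z + 3.76315789473684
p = 1.14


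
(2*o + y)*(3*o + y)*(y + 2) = 6*o^2*y + 12*o^2 + 5*o*y^2 + 10*o*y + y^3 + 2*y^2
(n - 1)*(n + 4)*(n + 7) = n^3 + 10*n^2 + 17*n - 28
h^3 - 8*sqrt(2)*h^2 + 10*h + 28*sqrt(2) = (h - 7*sqrt(2))*(h - 2*sqrt(2))*(h + sqrt(2))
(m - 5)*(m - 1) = m^2 - 6*m + 5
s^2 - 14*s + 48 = (s - 8)*(s - 6)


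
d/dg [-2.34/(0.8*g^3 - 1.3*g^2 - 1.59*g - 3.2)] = (5.616*g^2 - 6.084*g - 3.7206)/(-0.8*g^3 + 1.3*g^2 + 1.59*g + 3.2)^2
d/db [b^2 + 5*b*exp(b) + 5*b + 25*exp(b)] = 5*b*exp(b) + 2*b + 30*exp(b) + 5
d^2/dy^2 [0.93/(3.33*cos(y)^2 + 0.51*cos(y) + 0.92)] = (-41.250708*(1 - cos(y)^2)^2 - 4.738257*cos(y)^3 - 9.47065499999999*cos(y)^2 + 9.91287*cos(y) + 36.036198)/(3.33*cos(y)^2 + 0.51*cos(y) + 0.92)^3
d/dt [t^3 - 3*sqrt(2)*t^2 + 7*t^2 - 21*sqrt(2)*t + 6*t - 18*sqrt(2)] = 3*t^2 - 6*sqrt(2)*t + 14*t - 21*sqrt(2) + 6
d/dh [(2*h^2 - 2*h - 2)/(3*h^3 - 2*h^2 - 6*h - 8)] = 2*(-3*h^4 + 6*h^3 + h^2 - 20*h + 2)/(9*h^6 - 12*h^5 - 32*h^4 - 24*h^3 + 68*h^2 + 96*h + 64)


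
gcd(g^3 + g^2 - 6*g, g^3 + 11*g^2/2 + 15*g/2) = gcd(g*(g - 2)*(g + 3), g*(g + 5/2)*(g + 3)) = g^2 + 3*g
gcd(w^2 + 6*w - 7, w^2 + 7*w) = w + 7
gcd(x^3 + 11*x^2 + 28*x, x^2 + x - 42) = x + 7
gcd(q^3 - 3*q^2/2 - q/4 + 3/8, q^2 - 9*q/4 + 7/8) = q - 1/2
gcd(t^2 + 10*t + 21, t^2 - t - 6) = 1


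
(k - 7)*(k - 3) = k^2 - 10*k + 21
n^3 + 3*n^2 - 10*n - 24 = (n - 3)*(n + 2)*(n + 4)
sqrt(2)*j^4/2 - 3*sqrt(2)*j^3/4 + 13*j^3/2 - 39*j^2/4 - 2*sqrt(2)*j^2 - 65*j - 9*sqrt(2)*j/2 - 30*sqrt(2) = (j - 4)*(j + 5/2)*(j + 6*sqrt(2))*(sqrt(2)*j/2 + 1/2)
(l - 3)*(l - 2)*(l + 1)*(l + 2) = l^4 - 2*l^3 - 7*l^2 + 8*l + 12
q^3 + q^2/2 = q^2*(q + 1/2)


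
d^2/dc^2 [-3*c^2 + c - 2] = -6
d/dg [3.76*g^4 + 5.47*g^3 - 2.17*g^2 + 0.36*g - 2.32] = 15.04*g^3 + 16.41*g^2 - 4.34*g + 0.36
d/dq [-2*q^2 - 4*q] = -4*q - 4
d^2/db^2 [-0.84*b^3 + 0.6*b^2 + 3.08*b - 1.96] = 1.2 - 5.04*b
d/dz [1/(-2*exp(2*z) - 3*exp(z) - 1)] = (4*exp(z) + 3)*exp(z)/(2*exp(2*z) + 3*exp(z) + 1)^2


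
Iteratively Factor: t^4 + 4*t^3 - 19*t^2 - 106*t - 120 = (t + 2)*(t^3 + 2*t^2 - 23*t - 60) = (t - 5)*(t + 2)*(t^2 + 7*t + 12) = (t - 5)*(t + 2)*(t + 3)*(t + 4)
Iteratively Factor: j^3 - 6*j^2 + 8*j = (j - 4)*(j^2 - 2*j) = j*(j - 4)*(j - 2)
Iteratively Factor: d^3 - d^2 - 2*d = (d - 2)*(d^2 + d) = d*(d - 2)*(d + 1)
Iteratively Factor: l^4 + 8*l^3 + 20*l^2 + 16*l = (l + 2)*(l^3 + 6*l^2 + 8*l) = (l + 2)*(l + 4)*(l^2 + 2*l) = l*(l + 2)*(l + 4)*(l + 2)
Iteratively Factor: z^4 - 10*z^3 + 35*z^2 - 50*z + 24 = (z - 2)*(z^3 - 8*z^2 + 19*z - 12) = (z - 4)*(z - 2)*(z^2 - 4*z + 3) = (z - 4)*(z - 3)*(z - 2)*(z - 1)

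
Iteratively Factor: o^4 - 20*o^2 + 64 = (o + 4)*(o^3 - 4*o^2 - 4*o + 16) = (o - 2)*(o + 4)*(o^2 - 2*o - 8) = (o - 4)*(o - 2)*(o + 4)*(o + 2)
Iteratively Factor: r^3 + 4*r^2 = (r)*(r^2 + 4*r) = r^2*(r + 4)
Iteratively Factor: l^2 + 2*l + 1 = (l + 1)*(l + 1)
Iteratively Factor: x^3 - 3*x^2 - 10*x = (x + 2)*(x^2 - 5*x) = x*(x + 2)*(x - 5)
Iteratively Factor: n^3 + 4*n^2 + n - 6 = (n + 2)*(n^2 + 2*n - 3) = (n - 1)*(n + 2)*(n + 3)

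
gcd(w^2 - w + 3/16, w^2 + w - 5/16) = w - 1/4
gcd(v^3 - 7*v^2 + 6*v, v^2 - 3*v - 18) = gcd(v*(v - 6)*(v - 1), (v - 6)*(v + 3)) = v - 6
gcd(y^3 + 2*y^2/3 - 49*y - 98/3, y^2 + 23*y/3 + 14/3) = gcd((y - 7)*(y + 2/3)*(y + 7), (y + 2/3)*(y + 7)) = y^2 + 23*y/3 + 14/3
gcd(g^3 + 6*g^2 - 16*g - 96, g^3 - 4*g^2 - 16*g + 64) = g^2 - 16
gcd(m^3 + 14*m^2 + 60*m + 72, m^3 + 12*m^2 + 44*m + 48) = m^2 + 8*m + 12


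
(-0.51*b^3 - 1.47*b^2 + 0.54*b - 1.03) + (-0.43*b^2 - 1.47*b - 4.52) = -0.51*b^3 - 1.9*b^2 - 0.93*b - 5.55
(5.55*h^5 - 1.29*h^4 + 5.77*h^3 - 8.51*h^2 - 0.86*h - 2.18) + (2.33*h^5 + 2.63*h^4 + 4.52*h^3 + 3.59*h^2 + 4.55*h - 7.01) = 7.88*h^5 + 1.34*h^4 + 10.29*h^3 - 4.92*h^2 + 3.69*h - 9.19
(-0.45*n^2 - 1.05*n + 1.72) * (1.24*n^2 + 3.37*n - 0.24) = -0.558*n^4 - 2.8185*n^3 - 1.2977*n^2 + 6.0484*n - 0.4128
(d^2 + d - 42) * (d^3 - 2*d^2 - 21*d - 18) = d^5 - d^4 - 65*d^3 + 45*d^2 + 864*d + 756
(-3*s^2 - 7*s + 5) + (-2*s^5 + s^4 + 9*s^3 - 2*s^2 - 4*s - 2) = -2*s^5 + s^4 + 9*s^3 - 5*s^2 - 11*s + 3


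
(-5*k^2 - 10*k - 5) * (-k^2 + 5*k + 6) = 5*k^4 - 15*k^3 - 75*k^2 - 85*k - 30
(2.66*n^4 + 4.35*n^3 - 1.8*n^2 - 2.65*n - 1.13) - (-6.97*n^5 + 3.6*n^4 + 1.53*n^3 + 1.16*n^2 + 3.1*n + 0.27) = 6.97*n^5 - 0.94*n^4 + 2.82*n^3 - 2.96*n^2 - 5.75*n - 1.4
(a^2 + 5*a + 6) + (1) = a^2 + 5*a + 7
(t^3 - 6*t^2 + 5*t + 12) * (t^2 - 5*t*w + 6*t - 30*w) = t^5 - 5*t^4*w - 31*t^3 + 155*t^2*w + 42*t^2 - 210*t*w + 72*t - 360*w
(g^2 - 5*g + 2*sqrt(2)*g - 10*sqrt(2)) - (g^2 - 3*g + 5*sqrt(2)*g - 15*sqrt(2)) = -3*sqrt(2)*g - 2*g + 5*sqrt(2)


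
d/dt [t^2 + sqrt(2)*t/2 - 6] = 2*t + sqrt(2)/2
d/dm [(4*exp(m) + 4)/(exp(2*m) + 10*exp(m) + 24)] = 4*(-2*(exp(m) + 1)*(exp(m) + 5) + exp(2*m) + 10*exp(m) + 24)*exp(m)/(exp(2*m) + 10*exp(m) + 24)^2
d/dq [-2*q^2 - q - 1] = -4*q - 1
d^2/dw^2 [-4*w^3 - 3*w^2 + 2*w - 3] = -24*w - 6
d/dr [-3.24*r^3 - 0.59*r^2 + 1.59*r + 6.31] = -9.72*r^2 - 1.18*r + 1.59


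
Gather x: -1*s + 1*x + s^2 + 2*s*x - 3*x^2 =s^2 - s - 3*x^2 + x*(2*s + 1)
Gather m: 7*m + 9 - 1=7*m + 8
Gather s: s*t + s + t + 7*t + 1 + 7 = s*(t + 1) + 8*t + 8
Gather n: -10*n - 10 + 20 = 10 - 10*n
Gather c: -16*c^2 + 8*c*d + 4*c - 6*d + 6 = -16*c^2 + c*(8*d + 4) - 6*d + 6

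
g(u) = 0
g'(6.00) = 0.00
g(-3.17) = 0.00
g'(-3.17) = 0.00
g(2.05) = 0.00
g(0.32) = 0.00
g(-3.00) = 0.00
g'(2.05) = 0.00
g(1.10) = 0.00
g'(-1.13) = 0.00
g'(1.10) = 0.00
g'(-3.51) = 0.00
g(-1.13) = 0.00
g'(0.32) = 0.00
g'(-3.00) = 0.00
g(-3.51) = 0.00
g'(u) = 0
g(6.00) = 0.00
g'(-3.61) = 0.00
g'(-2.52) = 0.00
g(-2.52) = 0.00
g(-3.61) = 0.00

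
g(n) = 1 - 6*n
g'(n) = -6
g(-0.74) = 5.44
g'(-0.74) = -6.00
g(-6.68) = 41.08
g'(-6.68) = -6.00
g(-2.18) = 14.08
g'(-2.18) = -6.00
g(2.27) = -12.62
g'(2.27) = -6.00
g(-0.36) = 3.16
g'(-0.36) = -6.00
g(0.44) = -1.64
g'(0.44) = -6.00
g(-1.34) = 9.04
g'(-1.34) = -6.00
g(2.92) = -16.52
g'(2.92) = -6.00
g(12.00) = -71.00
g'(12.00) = -6.00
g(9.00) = -53.00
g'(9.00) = -6.00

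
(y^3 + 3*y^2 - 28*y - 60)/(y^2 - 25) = (y^2 + 8*y + 12)/(y + 5)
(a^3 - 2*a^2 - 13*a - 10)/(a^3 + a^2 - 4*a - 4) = (a - 5)/(a - 2)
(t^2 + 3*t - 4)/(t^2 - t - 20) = (t - 1)/(t - 5)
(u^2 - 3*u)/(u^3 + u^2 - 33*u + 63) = u/(u^2 + 4*u - 21)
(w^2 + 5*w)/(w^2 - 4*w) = (w + 5)/(w - 4)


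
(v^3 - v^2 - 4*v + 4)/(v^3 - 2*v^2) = (v^2 + v - 2)/v^2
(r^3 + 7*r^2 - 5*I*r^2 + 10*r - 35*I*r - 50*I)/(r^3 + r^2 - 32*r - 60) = (r - 5*I)/(r - 6)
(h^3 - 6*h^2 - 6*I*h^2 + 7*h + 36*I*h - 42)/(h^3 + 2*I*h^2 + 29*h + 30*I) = (h^2 - h*(6 + 7*I) + 42*I)/(h^2 + I*h + 30)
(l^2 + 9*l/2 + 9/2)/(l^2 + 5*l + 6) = (l + 3/2)/(l + 2)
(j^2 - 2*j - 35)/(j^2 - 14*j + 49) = (j + 5)/(j - 7)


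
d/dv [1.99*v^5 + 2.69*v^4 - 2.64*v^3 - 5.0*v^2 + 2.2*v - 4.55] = 9.95*v^4 + 10.76*v^3 - 7.92*v^2 - 10.0*v + 2.2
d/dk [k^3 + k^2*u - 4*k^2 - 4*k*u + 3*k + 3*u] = 3*k^2 + 2*k*u - 8*k - 4*u + 3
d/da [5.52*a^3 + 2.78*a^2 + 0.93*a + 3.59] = 16.56*a^2 + 5.56*a + 0.93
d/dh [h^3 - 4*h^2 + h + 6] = 3*h^2 - 8*h + 1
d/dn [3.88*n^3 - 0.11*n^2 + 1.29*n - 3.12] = 11.64*n^2 - 0.22*n + 1.29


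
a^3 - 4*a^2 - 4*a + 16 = (a - 4)*(a - 2)*(a + 2)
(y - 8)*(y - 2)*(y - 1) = y^3 - 11*y^2 + 26*y - 16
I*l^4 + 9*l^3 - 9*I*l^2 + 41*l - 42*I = (l - 7*I)*(l - 3*I)*(l + 2*I)*(I*l + 1)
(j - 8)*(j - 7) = j^2 - 15*j + 56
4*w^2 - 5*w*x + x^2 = (-4*w + x)*(-w + x)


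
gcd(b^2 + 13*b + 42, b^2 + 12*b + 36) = b + 6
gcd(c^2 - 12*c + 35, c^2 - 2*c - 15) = c - 5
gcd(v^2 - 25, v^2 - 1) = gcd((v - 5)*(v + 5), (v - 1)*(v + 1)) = 1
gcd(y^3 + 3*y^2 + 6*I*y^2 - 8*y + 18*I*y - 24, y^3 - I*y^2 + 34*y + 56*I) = y^2 + 6*I*y - 8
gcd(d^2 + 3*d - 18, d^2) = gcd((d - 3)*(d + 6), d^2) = 1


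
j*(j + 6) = j^2 + 6*j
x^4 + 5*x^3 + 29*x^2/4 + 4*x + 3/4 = (x + 1/2)^2*(x + 1)*(x + 3)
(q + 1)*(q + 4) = q^2 + 5*q + 4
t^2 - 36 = (t - 6)*(t + 6)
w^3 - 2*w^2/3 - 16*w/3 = w*(w - 8/3)*(w + 2)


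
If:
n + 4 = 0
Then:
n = -4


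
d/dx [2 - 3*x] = -3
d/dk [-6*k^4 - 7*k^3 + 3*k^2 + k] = -24*k^3 - 21*k^2 + 6*k + 1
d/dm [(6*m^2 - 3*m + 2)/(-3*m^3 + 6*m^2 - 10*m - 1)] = (18*m^4 - 18*m^3 - 24*m^2 - 36*m + 23)/(9*m^6 - 36*m^5 + 96*m^4 - 114*m^3 + 88*m^2 + 20*m + 1)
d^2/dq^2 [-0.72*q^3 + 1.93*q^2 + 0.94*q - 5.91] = 3.86 - 4.32*q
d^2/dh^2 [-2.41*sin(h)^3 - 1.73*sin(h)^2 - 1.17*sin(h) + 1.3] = 2.9775*sin(h) - 5.4225*sin(3*h) - 3.46*cos(2*h)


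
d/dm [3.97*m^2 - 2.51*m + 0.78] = 7.94*m - 2.51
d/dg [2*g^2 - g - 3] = 4*g - 1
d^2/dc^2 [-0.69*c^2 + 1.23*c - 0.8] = -1.38000000000000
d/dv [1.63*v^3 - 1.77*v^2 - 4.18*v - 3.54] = 4.89*v^2 - 3.54*v - 4.18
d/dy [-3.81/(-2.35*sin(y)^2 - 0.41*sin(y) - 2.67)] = -(17.907*sin(y) + 1.5621)*cos(y)/(2.35*sin(y)^2 + 0.41*sin(y) + 2.67)^2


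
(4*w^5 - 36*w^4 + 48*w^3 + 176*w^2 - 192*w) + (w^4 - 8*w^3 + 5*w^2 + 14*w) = 4*w^5 - 35*w^4 + 40*w^3 + 181*w^2 - 178*w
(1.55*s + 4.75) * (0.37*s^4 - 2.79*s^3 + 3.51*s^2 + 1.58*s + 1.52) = 0.5735*s^5 - 2.567*s^4 - 7.812*s^3 + 19.1215*s^2 + 9.861*s + 7.22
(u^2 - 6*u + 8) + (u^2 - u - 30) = 2*u^2 - 7*u - 22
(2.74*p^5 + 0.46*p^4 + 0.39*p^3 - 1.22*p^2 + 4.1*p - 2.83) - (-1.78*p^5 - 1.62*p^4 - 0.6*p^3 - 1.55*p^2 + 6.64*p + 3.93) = 4.52*p^5 + 2.08*p^4 + 0.99*p^3 + 0.33*p^2 - 2.54*p - 6.76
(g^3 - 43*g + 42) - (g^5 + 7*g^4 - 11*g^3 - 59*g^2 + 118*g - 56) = -g^5 - 7*g^4 + 12*g^3 + 59*g^2 - 161*g + 98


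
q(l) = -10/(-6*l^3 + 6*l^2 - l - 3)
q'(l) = -10*(18*l^2 - 12*l + 1)/(-6*l^3 + 6*l^2 - l - 3)^2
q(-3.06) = -0.04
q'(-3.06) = -0.04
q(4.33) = 0.03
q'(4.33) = -0.02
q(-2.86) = -0.05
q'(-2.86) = -0.05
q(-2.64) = -0.07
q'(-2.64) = -0.07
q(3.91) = 0.04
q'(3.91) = -0.03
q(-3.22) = -0.04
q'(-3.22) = -0.03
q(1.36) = 1.20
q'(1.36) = -2.57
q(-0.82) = -1.94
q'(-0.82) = -8.61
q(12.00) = 0.00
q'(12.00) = 0.00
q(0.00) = 3.33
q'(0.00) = -1.11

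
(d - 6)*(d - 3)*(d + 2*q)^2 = d^4 + 4*d^3*q - 9*d^3 + 4*d^2*q^2 - 36*d^2*q + 18*d^2 - 36*d*q^2 + 72*d*q + 72*q^2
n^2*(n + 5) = n^3 + 5*n^2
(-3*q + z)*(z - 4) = -3*q*z + 12*q + z^2 - 4*z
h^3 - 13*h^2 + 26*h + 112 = (h - 8)*(h - 7)*(h + 2)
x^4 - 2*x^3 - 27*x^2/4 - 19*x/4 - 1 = (x - 4)*(x + 1/2)^2*(x + 1)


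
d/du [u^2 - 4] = 2*u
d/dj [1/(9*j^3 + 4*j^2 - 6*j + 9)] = (-27*j^2 - 8*j + 6)/(9*j^3 + 4*j^2 - 6*j + 9)^2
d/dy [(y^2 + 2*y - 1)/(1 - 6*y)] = 2*(-3*y^2 + y - 2)/(36*y^2 - 12*y + 1)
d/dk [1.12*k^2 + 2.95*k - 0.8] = 2.24*k + 2.95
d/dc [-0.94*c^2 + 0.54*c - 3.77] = 0.54 - 1.88*c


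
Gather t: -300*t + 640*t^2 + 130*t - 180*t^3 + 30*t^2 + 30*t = -180*t^3 + 670*t^2 - 140*t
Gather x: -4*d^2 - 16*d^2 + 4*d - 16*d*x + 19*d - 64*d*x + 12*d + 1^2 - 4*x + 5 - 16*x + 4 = -20*d^2 + 35*d + x*(-80*d - 20) + 10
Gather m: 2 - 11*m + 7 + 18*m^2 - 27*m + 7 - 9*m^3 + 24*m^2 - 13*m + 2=-9*m^3 + 42*m^2 - 51*m + 18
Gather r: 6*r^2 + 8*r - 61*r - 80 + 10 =6*r^2 - 53*r - 70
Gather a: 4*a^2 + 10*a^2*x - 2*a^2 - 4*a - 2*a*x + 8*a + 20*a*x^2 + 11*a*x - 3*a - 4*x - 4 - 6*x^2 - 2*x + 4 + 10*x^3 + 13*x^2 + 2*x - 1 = a^2*(10*x + 2) + a*(20*x^2 + 9*x + 1) + 10*x^3 + 7*x^2 - 4*x - 1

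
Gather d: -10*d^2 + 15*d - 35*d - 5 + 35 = -10*d^2 - 20*d + 30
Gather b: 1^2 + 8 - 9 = 0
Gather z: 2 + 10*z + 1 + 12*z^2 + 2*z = 12*z^2 + 12*z + 3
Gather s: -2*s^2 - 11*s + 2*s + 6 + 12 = -2*s^2 - 9*s + 18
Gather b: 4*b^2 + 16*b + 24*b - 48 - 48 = 4*b^2 + 40*b - 96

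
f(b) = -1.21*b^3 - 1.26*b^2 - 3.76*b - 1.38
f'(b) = -3.63*b^2 - 2.52*b - 3.76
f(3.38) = -75.21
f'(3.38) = -53.75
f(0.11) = -1.81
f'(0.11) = -4.08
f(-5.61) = 193.69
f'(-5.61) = -103.87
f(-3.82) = 62.05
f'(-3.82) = -47.10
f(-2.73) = 24.11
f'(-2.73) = -23.93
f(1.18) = -9.56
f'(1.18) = -11.79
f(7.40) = -588.52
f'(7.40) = -221.19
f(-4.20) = 81.83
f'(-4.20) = -57.21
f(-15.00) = 3855.27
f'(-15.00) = -782.71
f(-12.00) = 1953.18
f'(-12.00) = -496.24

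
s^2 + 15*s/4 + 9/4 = (s + 3/4)*(s + 3)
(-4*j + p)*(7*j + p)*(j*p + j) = -28*j^3*p - 28*j^3 + 3*j^2*p^2 + 3*j^2*p + j*p^3 + j*p^2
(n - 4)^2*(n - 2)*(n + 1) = n^4 - 9*n^3 + 22*n^2 - 32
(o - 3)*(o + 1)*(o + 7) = o^3 + 5*o^2 - 17*o - 21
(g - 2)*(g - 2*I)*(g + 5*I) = g^3 - 2*g^2 + 3*I*g^2 + 10*g - 6*I*g - 20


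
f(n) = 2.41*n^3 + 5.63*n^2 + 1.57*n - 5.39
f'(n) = 7.23*n^2 + 11.26*n + 1.57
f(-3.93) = -70.89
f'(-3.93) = 68.98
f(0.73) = -0.31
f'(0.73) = 13.64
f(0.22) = -4.75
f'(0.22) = 4.40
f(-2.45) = -10.88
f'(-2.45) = 17.38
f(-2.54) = -12.55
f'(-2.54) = 19.61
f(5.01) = 446.85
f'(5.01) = 239.46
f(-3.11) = -28.31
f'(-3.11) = 36.48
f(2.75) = 91.62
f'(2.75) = 87.21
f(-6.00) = -332.69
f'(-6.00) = 194.29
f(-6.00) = -332.69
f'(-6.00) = 194.29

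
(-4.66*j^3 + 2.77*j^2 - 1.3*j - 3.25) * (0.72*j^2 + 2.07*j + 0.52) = -3.3552*j^5 - 7.6518*j^4 + 2.3747*j^3 - 3.5906*j^2 - 7.4035*j - 1.69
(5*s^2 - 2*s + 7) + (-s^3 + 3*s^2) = -s^3 + 8*s^2 - 2*s + 7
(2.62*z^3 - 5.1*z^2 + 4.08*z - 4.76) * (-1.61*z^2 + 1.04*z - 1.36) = -4.2182*z^5 + 10.9358*z^4 - 15.436*z^3 + 18.8428*z^2 - 10.4992*z + 6.4736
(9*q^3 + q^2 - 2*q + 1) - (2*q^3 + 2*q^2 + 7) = 7*q^3 - q^2 - 2*q - 6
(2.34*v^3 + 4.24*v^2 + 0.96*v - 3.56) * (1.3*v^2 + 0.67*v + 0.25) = 3.042*v^5 + 7.0798*v^4 + 4.6738*v^3 - 2.9248*v^2 - 2.1452*v - 0.89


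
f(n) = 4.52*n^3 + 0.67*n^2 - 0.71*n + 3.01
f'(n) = 13.56*n^2 + 1.34*n - 0.71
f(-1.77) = -18.70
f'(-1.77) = 39.40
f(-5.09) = -572.08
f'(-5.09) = 343.78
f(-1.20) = -2.98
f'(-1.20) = 17.21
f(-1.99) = -28.54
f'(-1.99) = 50.32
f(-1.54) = -10.82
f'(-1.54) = 29.39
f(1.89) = 34.58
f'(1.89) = 50.26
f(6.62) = 1339.00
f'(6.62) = 602.42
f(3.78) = 254.03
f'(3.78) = 198.11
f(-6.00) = -944.93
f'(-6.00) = 479.41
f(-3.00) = -110.87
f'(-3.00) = 117.31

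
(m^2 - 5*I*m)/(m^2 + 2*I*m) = (m - 5*I)/(m + 2*I)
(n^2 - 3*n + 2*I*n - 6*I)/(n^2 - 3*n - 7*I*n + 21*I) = (n + 2*I)/(n - 7*I)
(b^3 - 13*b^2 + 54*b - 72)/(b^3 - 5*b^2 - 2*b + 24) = (b - 6)/(b + 2)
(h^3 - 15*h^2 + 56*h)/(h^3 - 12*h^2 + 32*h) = (h - 7)/(h - 4)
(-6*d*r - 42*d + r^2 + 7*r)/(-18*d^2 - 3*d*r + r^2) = (r + 7)/(3*d + r)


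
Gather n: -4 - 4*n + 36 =32 - 4*n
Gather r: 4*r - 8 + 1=4*r - 7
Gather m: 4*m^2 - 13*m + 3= 4*m^2 - 13*m + 3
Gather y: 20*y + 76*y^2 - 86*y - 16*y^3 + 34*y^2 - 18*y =-16*y^3 + 110*y^2 - 84*y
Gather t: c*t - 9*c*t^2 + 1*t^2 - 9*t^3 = c*t - 9*t^3 + t^2*(1 - 9*c)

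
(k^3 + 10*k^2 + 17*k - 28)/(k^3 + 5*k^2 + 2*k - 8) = (k + 7)/(k + 2)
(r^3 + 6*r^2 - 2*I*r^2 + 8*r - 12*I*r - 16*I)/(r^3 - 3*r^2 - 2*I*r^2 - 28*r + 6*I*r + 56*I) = (r + 2)/(r - 7)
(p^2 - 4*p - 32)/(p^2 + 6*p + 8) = (p - 8)/(p + 2)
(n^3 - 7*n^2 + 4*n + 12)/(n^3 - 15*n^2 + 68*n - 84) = (n + 1)/(n - 7)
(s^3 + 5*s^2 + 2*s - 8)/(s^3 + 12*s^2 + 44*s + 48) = (s - 1)/(s + 6)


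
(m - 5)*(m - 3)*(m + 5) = m^3 - 3*m^2 - 25*m + 75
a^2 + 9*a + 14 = (a + 2)*(a + 7)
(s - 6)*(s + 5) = s^2 - s - 30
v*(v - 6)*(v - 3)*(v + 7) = v^4 - 2*v^3 - 45*v^2 + 126*v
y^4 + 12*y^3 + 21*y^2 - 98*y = y*(y - 2)*(y + 7)^2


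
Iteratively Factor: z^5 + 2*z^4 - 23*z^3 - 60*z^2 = (z + 3)*(z^4 - z^3 - 20*z^2) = z*(z + 3)*(z^3 - z^2 - 20*z) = z*(z + 3)*(z + 4)*(z^2 - 5*z) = z^2*(z + 3)*(z + 4)*(z - 5)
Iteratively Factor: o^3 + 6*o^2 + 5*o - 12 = (o - 1)*(o^2 + 7*o + 12) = (o - 1)*(o + 3)*(o + 4)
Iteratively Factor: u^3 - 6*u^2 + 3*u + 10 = (u + 1)*(u^2 - 7*u + 10) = (u - 5)*(u + 1)*(u - 2)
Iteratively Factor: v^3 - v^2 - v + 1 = (v + 1)*(v^2 - 2*v + 1) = (v - 1)*(v + 1)*(v - 1)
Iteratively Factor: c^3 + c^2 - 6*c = (c)*(c^2 + c - 6) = c*(c - 2)*(c + 3)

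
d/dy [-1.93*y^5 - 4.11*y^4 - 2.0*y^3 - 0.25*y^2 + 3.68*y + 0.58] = -9.65*y^4 - 16.44*y^3 - 6.0*y^2 - 0.5*y + 3.68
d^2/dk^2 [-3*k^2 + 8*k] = -6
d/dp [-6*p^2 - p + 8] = -12*p - 1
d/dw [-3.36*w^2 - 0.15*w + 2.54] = -6.72*w - 0.15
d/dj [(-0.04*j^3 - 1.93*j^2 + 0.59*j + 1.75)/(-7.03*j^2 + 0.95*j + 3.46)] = (0.2812*j^4 - 0.0760000000000005*j^3 + 1.899*j^2 + 11.2494*j + 0.3789)/(49.4209*j^4 - 13.357*j^3 - 47.7451*j^2 + 6.574*j + 11.9716)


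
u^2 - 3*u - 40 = (u - 8)*(u + 5)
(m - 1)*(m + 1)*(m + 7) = m^3 + 7*m^2 - m - 7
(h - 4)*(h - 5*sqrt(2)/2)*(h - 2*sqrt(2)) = h^3 - 9*sqrt(2)*h^2/2 - 4*h^2 + 10*h + 18*sqrt(2)*h - 40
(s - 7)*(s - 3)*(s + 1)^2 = s^4 - 8*s^3 + 2*s^2 + 32*s + 21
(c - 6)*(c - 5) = c^2 - 11*c + 30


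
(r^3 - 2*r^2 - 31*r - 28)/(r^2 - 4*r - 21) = (r^2 + 5*r + 4)/(r + 3)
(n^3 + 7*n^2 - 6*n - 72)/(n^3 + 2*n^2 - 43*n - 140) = (n^2 + 3*n - 18)/(n^2 - 2*n - 35)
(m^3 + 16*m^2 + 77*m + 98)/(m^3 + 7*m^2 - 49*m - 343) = (m + 2)/(m - 7)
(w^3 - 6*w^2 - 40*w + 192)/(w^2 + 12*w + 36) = (w^2 - 12*w + 32)/(w + 6)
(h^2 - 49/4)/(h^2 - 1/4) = (4*h^2 - 49)/(4*h^2 - 1)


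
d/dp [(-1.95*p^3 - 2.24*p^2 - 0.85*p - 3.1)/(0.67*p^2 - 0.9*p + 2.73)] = (-1.3065*p^4 + 3.51*p^3 - 13.385*p^2 - 8.0764*p - 5.1105)/(0.4489*p^4 - 1.206*p^3 + 4.4682*p^2 - 4.914*p + 7.4529)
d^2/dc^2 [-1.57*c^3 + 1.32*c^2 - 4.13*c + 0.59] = 2.64 - 9.42*c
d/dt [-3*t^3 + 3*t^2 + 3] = 3*t*(2 - 3*t)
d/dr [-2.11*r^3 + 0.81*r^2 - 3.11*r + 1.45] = -6.33*r^2 + 1.62*r - 3.11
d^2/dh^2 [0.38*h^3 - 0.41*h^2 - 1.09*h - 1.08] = 2.28*h - 0.82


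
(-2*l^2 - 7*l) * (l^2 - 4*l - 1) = -2*l^4 + l^3 + 30*l^2 + 7*l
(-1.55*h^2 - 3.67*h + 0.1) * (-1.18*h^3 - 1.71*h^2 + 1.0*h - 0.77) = 1.829*h^5 + 6.9811*h^4 + 4.6077*h^3 - 2.6475*h^2 + 2.9259*h - 0.077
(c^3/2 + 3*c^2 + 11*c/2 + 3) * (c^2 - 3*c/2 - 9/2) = c^5/2 + 9*c^4/4 - 5*c^3/4 - 75*c^2/4 - 117*c/4 - 27/2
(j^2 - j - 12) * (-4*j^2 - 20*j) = -4*j^4 - 16*j^3 + 68*j^2 + 240*j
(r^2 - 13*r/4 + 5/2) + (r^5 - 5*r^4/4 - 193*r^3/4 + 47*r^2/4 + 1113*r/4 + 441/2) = r^5 - 5*r^4/4 - 193*r^3/4 + 51*r^2/4 + 275*r + 223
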